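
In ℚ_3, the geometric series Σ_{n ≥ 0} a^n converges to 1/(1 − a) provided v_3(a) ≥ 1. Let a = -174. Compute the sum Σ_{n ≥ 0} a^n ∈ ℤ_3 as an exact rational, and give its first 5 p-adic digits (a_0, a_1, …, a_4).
Σ a^n = 1/(1 − a) = 1/175;  first 5 digits = (1, 2, 2, 0, 0)

v_3(a) = 1 ≥ 1, so the series converges in ℤ_3 to 1/(1 − a) = 1/(1 − (-174)) = 1/175. Expand this rational in ℤ_3: compute digits iteratively via d_i = x_i mod 3, x_{i+1} = (x_i − d_i)/3. The first 5 digits are (1, 2, 2, 0, 0).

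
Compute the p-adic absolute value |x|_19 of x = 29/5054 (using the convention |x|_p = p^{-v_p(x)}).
|29/5054|_19 = 361

Step 1 — compute v_19(x) by factoring powers of 19 out of the numerator and denominator: v_19(29/5054) = -2. Step 2 — apply |x|_p = p^{-v_p(x)} = 19^{2} = 361.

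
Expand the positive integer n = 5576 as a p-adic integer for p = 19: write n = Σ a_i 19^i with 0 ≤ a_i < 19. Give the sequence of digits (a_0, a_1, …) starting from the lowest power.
(a_0, a_1, …) = (9, 8, 15)

Repeated division by 19 gives the digits low-to-high: 5576 = 9 + 8·19^1 + 15·19^2. Digit sequence: (9, 8, 15).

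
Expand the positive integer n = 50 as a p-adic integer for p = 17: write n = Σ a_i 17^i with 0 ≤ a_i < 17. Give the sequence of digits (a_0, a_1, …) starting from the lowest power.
(a_0, a_1, …) = (16, 2)

Repeated division by 17 gives the digits low-to-high: 50 = 16 + 2·17^1. Digit sequence: (16, 2).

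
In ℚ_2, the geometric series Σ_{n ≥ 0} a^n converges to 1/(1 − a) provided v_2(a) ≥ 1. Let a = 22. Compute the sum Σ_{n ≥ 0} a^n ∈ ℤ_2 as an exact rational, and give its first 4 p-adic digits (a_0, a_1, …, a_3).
Σ a^n = 1/(1 − a) = -1/21;  first 4 digits = (1, 1, 0, 0)

v_2(a) = 1 ≥ 1, so the series converges in ℤ_2 to 1/(1 − a) = 1/(1 − 22) = -1/21. Expand this rational in ℤ_2: compute digits iteratively via d_i = x_i mod 2, x_{i+1} = (x_i − d_i)/2. The first 4 digits are (1, 1, 0, 0).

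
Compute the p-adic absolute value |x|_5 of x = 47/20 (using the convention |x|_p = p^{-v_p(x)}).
|47/20|_5 = 5

Step 1 — compute v_5(x) by factoring powers of 5 out of the numerator and denominator: v_5(47/20) = -1. Step 2 — apply |x|_p = p^{-v_p(x)} = 5^{1} = 5.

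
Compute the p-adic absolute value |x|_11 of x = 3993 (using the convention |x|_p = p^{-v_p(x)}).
|3993|_11 = 1/1331

Step 1 — compute v_11(x) by factoring powers of 11 out of the numerator and denominator: v_11(3993) = 3. Step 2 — apply |x|_p = p^{-v_p(x)} = 11^{-3} = 1/1331.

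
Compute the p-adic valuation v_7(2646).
v_7(2646) = 2

v_7(n) is the largest exponent k such that 7^k divides n. Factor out: 2646 = 7^2 · 54. (Sign doesn't affect v_p.) So v_7(2646) = 2.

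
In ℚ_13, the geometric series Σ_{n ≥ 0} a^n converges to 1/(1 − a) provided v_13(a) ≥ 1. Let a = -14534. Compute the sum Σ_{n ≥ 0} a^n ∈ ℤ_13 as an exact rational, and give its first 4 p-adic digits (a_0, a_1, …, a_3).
Σ a^n = 1/(1 − a) = 1/14535;  first 4 digits = (1, 0, 5, 6)

v_13(a) = 2 ≥ 1, so the series converges in ℤ_13 to 1/(1 − a) = 1/(1 − (-14534)) = 1/14535. Expand this rational in ℤ_13: compute digits iteratively via d_i = x_i mod 13, x_{i+1} = (x_i − d_i)/13. The first 4 digits are (1, 0, 5, 6).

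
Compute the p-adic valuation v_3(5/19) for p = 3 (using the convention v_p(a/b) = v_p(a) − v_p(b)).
v_3(5/19) = 0

Factor powers of 3 from the numerator and denominator of the reduced fraction: 5 = 3^0 · 5 and 19 = 3^0 · 19. Apply v_p(a/b) = v_p(a) − v_p(b): v_3(5/19) = 0 − 0 = 0.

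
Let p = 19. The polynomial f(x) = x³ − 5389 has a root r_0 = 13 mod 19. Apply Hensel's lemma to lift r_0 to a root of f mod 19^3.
r_2 = 3452 (mod 6859)

Hensel: r_{i+1} = r_i − f(r_i)/f′(r_i) mod 19^{i+2}, where f′(x) = 3x². Iterate:
  r_0 = 13 (mod 19)
  r_1 = 203 (mod 361)
  r_2 = 3452 (mod 6859)
Final: r = 3452 with f(r) ≡ 0 mod 19^3.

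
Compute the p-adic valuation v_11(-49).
v_11(-49) = 0

v_11(n) is the largest exponent k such that 11^k divides n. Factor out: -49 = -11^0 · 49. (Sign doesn't affect v_p.) So v_11(-49) = 0.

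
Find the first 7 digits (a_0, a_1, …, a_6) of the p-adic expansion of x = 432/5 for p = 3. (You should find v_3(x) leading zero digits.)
(a_0, …, a_6) = (0, 0, 0, 2, 1, 1, 2)

v_3(432/5) = 3, so a_0 = ... = a_2 = 0. Factor out: x = 3^3 · u with u = 16/5 a unit in ℤ_3. Expand u iteratively via a_{v+i} = u_i mod 3, u_{i+1} = (u_i − a_{v+i})/3:
  u_0 = 16/5;  a_3 = 2;  u_1 = (u_0 − 2)/3 = 2/5
  u_1 = 2/5;  a_4 = 1;  u_2 = (u_1 − 1)/3 = -1/5
  u_2 = -1/5;  a_5 = 1;  u_3 = (u_2 − 1)/3 = -2/5
  u_3 = -2/5;  a_6 = 2;  u_4 = (u_3 − 2)/3 = -4/5
Digits: (0, 0, 0, 2, 1, 1, 2).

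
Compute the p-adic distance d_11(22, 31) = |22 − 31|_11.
d_11(22, 31) = 1

Step 1 — x − y = 22 − 31 = -9. Step 2 — v_11(-9) = 0 (factor: -9 = −(11^0 · 9); the sign does not affect v_p). Step 3 — |x − y|_11 = 11^{0} = 1.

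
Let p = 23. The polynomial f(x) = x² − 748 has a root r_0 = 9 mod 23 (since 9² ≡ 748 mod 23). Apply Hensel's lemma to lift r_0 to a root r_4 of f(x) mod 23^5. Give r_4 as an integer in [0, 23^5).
r_4 = 1350730 (mod 6436343)

Hensel's recurrence: r_{i+1} = r_i − f(r_i)·(f′(r_i))^{-1} mod 23^{i+2}, with f′(x) = 2x. Iterate:
  r_0 = 9 (mod 23)
  r_1 = 193 (mod 529)
  r_2 = 193 (mod 12167)
  r_3 = 231366 (mod 279841)
  r_4 = 1350730 (mod 6436343)
Final: r_4 = 1350730, and one checks f(r_4) ≡ 0 mod 23^5.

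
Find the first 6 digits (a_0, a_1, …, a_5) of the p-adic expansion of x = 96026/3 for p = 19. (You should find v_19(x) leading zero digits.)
(a_0, …, a_5) = (0, 0, 0, 11, 6, 6)

v_19(96026/3) = 3, so a_0 = ... = a_2 = 0. Factor out: x = 19^3 · u with u = 14/3 a unit in ℤ_19. Expand u iteratively via a_{v+i} = u_i mod 19, u_{i+1} = (u_i − a_{v+i})/19:
  u_0 = 14/3;  a_3 = 11;  u_1 = (u_0 − 11)/19 = -1/3
  u_1 = -1/3;  a_4 = 6;  u_2 = (u_1 − 6)/19 = -1/3
  u_2 = -1/3;  a_5 = 6;  u_3 = (u_2 − 6)/19 = -1/3
Digits: (0, 0, 0, 11, 6, 6).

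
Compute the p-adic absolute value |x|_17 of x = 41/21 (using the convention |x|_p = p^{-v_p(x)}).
|41/21|_17 = 1

Step 1 — compute v_17(x) by factoring powers of 17 out of the numerator and denominator: v_17(41/21) = 0. Step 2 — apply |x|_p = p^{-v_p(x)} = 17^{0} = 1.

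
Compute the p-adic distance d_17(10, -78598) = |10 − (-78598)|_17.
d_17(10, -78598) = 1/4913

Step 1 — x − y = 10 − (-78598) = 78608. Step 2 — v_17(78608) = 3 (factor: 78608 = (17^3 · 16); the sign does not affect v_p). Step 3 — |x − y|_17 = 17^{-3} = 1/4913.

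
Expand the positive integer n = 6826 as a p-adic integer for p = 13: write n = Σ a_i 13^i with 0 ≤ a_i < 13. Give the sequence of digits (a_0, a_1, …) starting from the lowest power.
(a_0, a_1, …) = (1, 5, 1, 3)

Repeated division by 13 gives the digits low-to-high: 6826 = 1 + 5·13^1 + 1·13^2 + 3·13^3. Digit sequence: (1, 5, 1, 3).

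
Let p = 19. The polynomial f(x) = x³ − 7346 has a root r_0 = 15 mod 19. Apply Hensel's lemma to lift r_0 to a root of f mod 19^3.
r_2 = 1098 (mod 6859)

Hensel: r_{i+1} = r_i − f(r_i)/f′(r_i) mod 19^{i+2}, where f′(x) = 3x². Iterate:
  r_0 = 15 (mod 19)
  r_1 = 15 (mod 361)
  r_2 = 1098 (mod 6859)
Final: r = 1098 with f(r) ≡ 0 mod 19^3.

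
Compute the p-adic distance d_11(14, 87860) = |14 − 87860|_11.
d_11(14, 87860) = 1/14641

Step 1 — x − y = 14 − 87860 = -87846. Step 2 — v_11(-87846) = 4 (factor: -87846 = −(11^4 · 6); the sign does not affect v_p). Step 3 — |x − y|_11 = 11^{-4} = 1/14641.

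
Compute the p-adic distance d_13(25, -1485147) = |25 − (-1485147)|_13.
d_13(25, -1485147) = 1/371293

Step 1 — x − y = 25 − (-1485147) = 1485172. Step 2 — v_13(1485172) = 5 (factor: 1485172 = (13^5 · 4); the sign does not affect v_p). Step 3 — |x − y|_13 = 13^{-5} = 1/371293.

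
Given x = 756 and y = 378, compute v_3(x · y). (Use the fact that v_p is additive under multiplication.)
v_3(285768) = 6

v_p(x) = 3 (factor: 756 = 3^3 · 28); v_p(y) = 3 (factor: 378 = 3^3 · 14). Additivity: v_p(xy) = v_p(x) + v_p(y) = 3 + 3 = 6. (Direct check: xy = 285768 = 3^6 · (392).)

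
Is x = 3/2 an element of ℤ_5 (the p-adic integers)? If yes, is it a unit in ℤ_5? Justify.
x ∈ ℤ_5^× (unit); v_5(x) = 0

ℤ_5 = {x ∈ ℚ_5 : v_5(x) ≥ 0} and ℤ_5^× = {x ∈ ℤ_5 : v_5(x) = 0}. Here v_5(3/2) = v_5(num) − v_5(den) = 0; compare against these criteria.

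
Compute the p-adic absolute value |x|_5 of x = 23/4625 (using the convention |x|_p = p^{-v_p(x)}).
|23/4625|_5 = 125

Step 1 — compute v_5(x) by factoring powers of 5 out of the numerator and denominator: v_5(23/4625) = -3. Step 2 — apply |x|_p = p^{-v_p(x)} = 5^{3} = 125.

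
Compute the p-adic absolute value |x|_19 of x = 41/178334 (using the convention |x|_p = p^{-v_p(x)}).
|41/178334|_19 = 6859

Step 1 — compute v_19(x) by factoring powers of 19 out of the numerator and denominator: v_19(41/178334) = -3. Step 2 — apply |x|_p = p^{-v_p(x)} = 19^{3} = 6859.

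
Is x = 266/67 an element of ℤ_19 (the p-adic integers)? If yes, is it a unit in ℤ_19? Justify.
x ∈ ℤ_19 but not a unit; v_19(x) = 1 > 0

ℤ_19 = {x ∈ ℚ_19 : v_19(x) ≥ 0} and ℤ_19^× = {x ∈ ℤ_19 : v_19(x) = 0}. Here v_19(266/67) = v_19(num) − v_19(den) = 1; compare against these criteria.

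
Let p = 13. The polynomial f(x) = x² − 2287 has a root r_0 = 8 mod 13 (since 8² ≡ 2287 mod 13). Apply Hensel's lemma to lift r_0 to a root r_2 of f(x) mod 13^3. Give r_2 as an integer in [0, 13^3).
r_2 = 1256 (mod 2197)

Hensel's recurrence: r_{i+1} = r_i − f(r_i)·(f′(r_i))^{-1} mod 13^{i+2}, with f′(x) = 2x. Iterate:
  r_0 = 8 (mod 13)
  r_1 = 73 (mod 169)
  r_2 = 1256 (mod 2197)
Final: r_2 = 1256, and one checks f(r_2) ≡ 0 mod 13^3.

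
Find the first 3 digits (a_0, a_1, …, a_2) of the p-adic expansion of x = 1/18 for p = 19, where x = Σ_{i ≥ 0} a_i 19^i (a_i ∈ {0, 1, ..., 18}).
(a_0, …, a_2) = (18, 17, 17)

v_19(1/18) = 0 (numerator and denominator both coprime to 19), so x ∈ ℤ_19^×. Compute digits iteratively via a_i = x_i mod 19, x_{i+1} = (x_i − a_i)/19, with x_0 = x:
  x_0 = 1/18;  a_0 = 18;  x_1 = (x_0 − 18)/19 = -17/18
  x_1 = -17/18;  a_1 = 17;  x_2 = (x_1 − 17)/19 = -17/18
  x_2 = -17/18;  a_2 = 17;  x_3 = (x_2 − 17)/19 = -17/18
Digits: (18, 17, 17).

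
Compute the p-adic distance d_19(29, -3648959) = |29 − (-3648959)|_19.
d_19(29, -3648959) = 1/130321

Step 1 — x − y = 29 − (-3648959) = 3648988. Step 2 — v_19(3648988) = 4 (factor: 3648988 = (19^4 · 28); the sign does not affect v_p). Step 3 — |x − y|_19 = 19^{-4} = 1/130321.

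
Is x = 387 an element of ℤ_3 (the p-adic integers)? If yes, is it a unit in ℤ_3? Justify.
x ∈ ℤ_3 but not a unit; v_3(x) = 2 > 0

ℤ_3 = {x ∈ ℚ_3 : v_3(x) ≥ 0} and ℤ_3^× = {x ∈ ℤ_3 : v_3(x) = 0}. Here v_3(387) = v_3(num) − v_3(den) = 2; compare against these criteria.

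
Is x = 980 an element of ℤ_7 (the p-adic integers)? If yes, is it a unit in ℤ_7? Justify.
x ∈ ℤ_7 but not a unit; v_7(x) = 2 > 0

ℤ_7 = {x ∈ ℚ_7 : v_7(x) ≥ 0} and ℤ_7^× = {x ∈ ℤ_7 : v_7(x) = 0}. Here v_7(980) = v_7(num) − v_7(den) = 2; compare against these criteria.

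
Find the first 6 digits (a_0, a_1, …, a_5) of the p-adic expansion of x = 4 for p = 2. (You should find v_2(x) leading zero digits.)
(a_0, …, a_5) = (0, 0, 1, 0, 0, 0)

v_2(4) = 2, so a_0 = ... = a_1 = 0. Factor out: x = 2^2 · u with u = 1 a unit in ℤ_2. Expand u iteratively via a_{v+i} = u_i mod 2, u_{i+1} = (u_i − a_{v+i})/2:
  u_0 = 1;  a_2 = 1;  u_1 = (u_0 − 1)/2 = 0
  u_1 = 0;  a_3 = 0;  u_2 = (u_1 − 0)/2 = 0
  u_2 = 0;  a_4 = 0;  u_3 = (u_2 − 0)/2 = 0
  u_3 = 0;  a_5 = 0;  u_4 = (u_3 − 0)/2 = 0
Digits: (0, 0, 1, 0, 0, 0).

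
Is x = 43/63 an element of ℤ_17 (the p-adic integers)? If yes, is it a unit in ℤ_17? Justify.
x ∈ ℤ_17^× (unit); v_17(x) = 0

ℤ_17 = {x ∈ ℚ_17 : v_17(x) ≥ 0} and ℤ_17^× = {x ∈ ℤ_17 : v_17(x) = 0}. Here v_17(43/63) = v_17(num) − v_17(den) = 0; compare against these criteria.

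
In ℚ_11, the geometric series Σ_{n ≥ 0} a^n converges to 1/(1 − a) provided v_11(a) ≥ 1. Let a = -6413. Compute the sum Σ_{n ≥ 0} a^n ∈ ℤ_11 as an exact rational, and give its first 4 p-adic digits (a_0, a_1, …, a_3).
Σ a^n = 1/(1 − a) = 1/6414;  first 4 digits = (1, 0, 2, 6)

v_11(a) = 2 ≥ 1, so the series converges in ℤ_11 to 1/(1 − a) = 1/(1 − (-6413)) = 1/6414. Expand this rational in ℤ_11: compute digits iteratively via d_i = x_i mod 11, x_{i+1} = (x_i − d_i)/11. The first 4 digits are (1, 0, 2, 6).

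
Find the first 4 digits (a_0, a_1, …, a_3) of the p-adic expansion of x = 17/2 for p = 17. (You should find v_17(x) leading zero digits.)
(a_0, …, a_3) = (0, 9, 8, 8)

v_17(17/2) = 1, so a_0 = ... = a_0 = 0. Factor out: x = 17^1 · u with u = 1/2 a unit in ℤ_17. Expand u iteratively via a_{v+i} = u_i mod 17, u_{i+1} = (u_i − a_{v+i})/17:
  u_0 = 1/2;  a_1 = 9;  u_1 = (u_0 − 9)/17 = -1/2
  u_1 = -1/2;  a_2 = 8;  u_2 = (u_1 − 8)/17 = -1/2
  u_2 = -1/2;  a_3 = 8;  u_3 = (u_2 − 8)/17 = -1/2
Digits: (0, 9, 8, 8).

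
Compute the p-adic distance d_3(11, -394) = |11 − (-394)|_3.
d_3(11, -394) = 1/81

Step 1 — x − y = 11 − (-394) = 405. Step 2 — v_3(405) = 4 (factor: 405 = (3^4 · 5); the sign does not affect v_p). Step 3 — |x − y|_3 = 3^{-4} = 1/81.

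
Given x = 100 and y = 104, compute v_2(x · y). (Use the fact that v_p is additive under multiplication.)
v_2(10400) = 5

v_p(x) = 2 (factor: 100 = 2^2 · 25); v_p(y) = 3 (factor: 104 = 2^3 · 13). Additivity: v_p(xy) = v_p(x) + v_p(y) = 2 + 3 = 5. (Direct check: xy = 10400 = 2^5 · (325).)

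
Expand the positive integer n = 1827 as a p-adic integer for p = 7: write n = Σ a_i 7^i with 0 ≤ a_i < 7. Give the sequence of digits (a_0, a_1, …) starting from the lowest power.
(a_0, a_1, …) = (0, 2, 2, 5)

Repeated division by 7 gives the digits low-to-high: 1827 = 2·7^1 + 2·7^2 + 5·7^3. Digit sequence: (0, 2, 2, 5).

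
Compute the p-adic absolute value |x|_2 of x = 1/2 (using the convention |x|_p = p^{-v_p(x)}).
|1/2|_2 = 2

Step 1 — compute v_2(x) by factoring powers of 2 out of the numerator and denominator: v_2(1/2) = -1. Step 2 — apply |x|_p = p^{-v_p(x)} = 2^{1} = 2.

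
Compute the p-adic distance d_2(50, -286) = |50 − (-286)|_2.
d_2(50, -286) = 1/16

Step 1 — x − y = 50 − (-286) = 336. Step 2 — v_2(336) = 4 (factor: 336 = (2^4 · 21); the sign does not affect v_p). Step 3 — |x − y|_2 = 2^{-4} = 1/16.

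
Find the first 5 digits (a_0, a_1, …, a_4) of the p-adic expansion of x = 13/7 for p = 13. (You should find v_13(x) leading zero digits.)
(a_0, …, a_4) = (0, 2, 11, 1, 11)

v_13(13/7) = 1, so a_0 = ... = a_0 = 0. Factor out: x = 13^1 · u with u = 1/7 a unit in ℤ_13. Expand u iteratively via a_{v+i} = u_i mod 13, u_{i+1} = (u_i − a_{v+i})/13:
  u_0 = 1/7;  a_1 = 2;  u_1 = (u_0 − 2)/13 = -1/7
  u_1 = -1/7;  a_2 = 11;  u_2 = (u_1 − 11)/13 = -6/7
  u_2 = -6/7;  a_3 = 1;  u_3 = (u_2 − 1)/13 = -1/7
  u_3 = -1/7;  a_4 = 11;  u_4 = (u_3 − 11)/13 = -6/7
Digits: (0, 2, 11, 1, 11).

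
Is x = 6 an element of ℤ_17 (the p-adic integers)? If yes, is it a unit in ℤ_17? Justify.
x ∈ ℤ_17^× (unit); v_17(x) = 0

ℤ_17 = {x ∈ ℚ_17 : v_17(x) ≥ 0} and ℤ_17^× = {x ∈ ℤ_17 : v_17(x) = 0}. Here v_17(6) = v_17(num) − v_17(den) = 0; compare against these criteria.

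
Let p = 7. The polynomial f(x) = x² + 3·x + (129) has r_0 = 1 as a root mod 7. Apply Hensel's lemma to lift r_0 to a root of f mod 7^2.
r_1 = 43 (mod 49)

Hensel: r_{i+1} = r_i − f(r_i)·(f′(r_i))^{-1} mod 7^{i+2}, f′(x) = 2x + 3. Iterate:
  r_0 = 1 (mod 7)
  r_1 = 43 (mod 49)
Final: r = 43 satisfies f(r) ≡ 0 mod 7^2.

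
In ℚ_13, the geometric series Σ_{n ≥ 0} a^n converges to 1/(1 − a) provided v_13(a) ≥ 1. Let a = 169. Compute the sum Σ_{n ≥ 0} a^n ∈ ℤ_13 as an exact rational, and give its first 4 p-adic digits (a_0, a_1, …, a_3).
Σ a^n = 1/(1 − a) = -1/168;  first 4 digits = (1, 0, 1, 0)

v_13(a) = 2 ≥ 1, so the series converges in ℤ_13 to 1/(1 − a) = 1/(1 − 169) = -1/168. Expand this rational in ℤ_13: compute digits iteratively via d_i = x_i mod 13, x_{i+1} = (x_i − d_i)/13. The first 4 digits are (1, 0, 1, 0).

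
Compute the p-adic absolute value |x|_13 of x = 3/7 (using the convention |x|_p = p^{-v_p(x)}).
|3/7|_13 = 1

Step 1 — compute v_13(x) by factoring powers of 13 out of the numerator and denominator: v_13(3/7) = 0. Step 2 — apply |x|_p = p^{-v_p(x)} = 13^{0} = 1.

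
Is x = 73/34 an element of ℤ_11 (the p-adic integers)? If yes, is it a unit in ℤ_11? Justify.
x ∈ ℤ_11^× (unit); v_11(x) = 0

ℤ_11 = {x ∈ ℚ_11 : v_11(x) ≥ 0} and ℤ_11^× = {x ∈ ℤ_11 : v_11(x) = 0}. Here v_11(73/34) = v_11(num) − v_11(den) = 0; compare against these criteria.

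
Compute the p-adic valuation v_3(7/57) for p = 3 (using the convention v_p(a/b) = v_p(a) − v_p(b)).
v_3(7/57) = -1

Factor powers of 3 from the numerator and denominator of the reduced fraction: 7 = 3^0 · 7 and 57 = 3^1 · 19. Apply v_p(a/b) = v_p(a) − v_p(b): v_3(7/57) = 0 − 1 = -1.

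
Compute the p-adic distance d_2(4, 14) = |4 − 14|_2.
d_2(4, 14) = 1/2

Step 1 — x − y = 4 − 14 = -10. Step 2 — v_2(-10) = 1 (factor: -10 = −(2^1 · 5); the sign does not affect v_p). Step 3 — |x − y|_2 = 2^{-1} = 1/2.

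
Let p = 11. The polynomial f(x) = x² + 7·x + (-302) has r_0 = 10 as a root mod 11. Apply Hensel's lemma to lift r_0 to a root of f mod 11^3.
r_2 = 835 (mod 1331)

Hensel: r_{i+1} = r_i − f(r_i)·(f′(r_i))^{-1} mod 11^{i+2}, f′(x) = 2x + 7. Iterate:
  r_0 = 10 (mod 11)
  r_1 = 109 (mod 121)
  r_2 = 835 (mod 1331)
Final: r = 835 satisfies f(r) ≡ 0 mod 11^3.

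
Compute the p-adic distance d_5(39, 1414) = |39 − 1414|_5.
d_5(39, 1414) = 1/125

Step 1 — x − y = 39 − 1414 = -1375. Step 2 — v_5(-1375) = 3 (factor: -1375 = −(5^3 · 11); the sign does not affect v_p). Step 3 — |x − y|_5 = 5^{-3} = 1/125.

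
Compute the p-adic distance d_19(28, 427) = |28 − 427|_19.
d_19(28, 427) = 1/19

Step 1 — x − y = 28 − 427 = -399. Step 2 — v_19(-399) = 1 (factor: -399 = −(19^1 · 21); the sign does not affect v_p). Step 3 — |x − y|_19 = 19^{-1} = 1/19.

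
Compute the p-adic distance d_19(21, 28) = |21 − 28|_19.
d_19(21, 28) = 1

Step 1 — x − y = 21 − 28 = -7. Step 2 — v_19(-7) = 0 (factor: -7 = −(19^0 · 7); the sign does not affect v_p). Step 3 — |x − y|_19 = 19^{0} = 1.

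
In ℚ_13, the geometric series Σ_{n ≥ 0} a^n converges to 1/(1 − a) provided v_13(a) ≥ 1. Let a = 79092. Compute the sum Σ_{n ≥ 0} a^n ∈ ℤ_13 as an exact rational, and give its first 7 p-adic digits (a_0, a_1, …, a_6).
Σ a^n = 1/(1 − a) = -1/79091;  first 7 digits = (1, 0, 0, 10, 2, 0, 9)

v_13(a) = 3 ≥ 1, so the series converges in ℤ_13 to 1/(1 − a) = 1/(1 − 79092) = -1/79091. Expand this rational in ℤ_13: compute digits iteratively via d_i = x_i mod 13, x_{i+1} = (x_i − d_i)/13. The first 7 digits are (1, 0, 0, 10, 2, 0, 9).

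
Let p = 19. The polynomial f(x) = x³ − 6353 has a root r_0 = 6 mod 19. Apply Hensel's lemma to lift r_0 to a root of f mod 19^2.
r_1 = 6 (mod 361)

Hensel: r_{i+1} = r_i − f(r_i)/f′(r_i) mod 19^{i+2}, where f′(x) = 3x². Iterate:
  r_0 = 6 (mod 19)
  r_1 = 6 (mod 361)
Final: r = 6 with f(r) ≡ 0 mod 19^2.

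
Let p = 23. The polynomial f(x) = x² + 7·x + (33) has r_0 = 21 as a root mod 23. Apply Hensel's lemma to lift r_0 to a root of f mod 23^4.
r_3 = 25206 (mod 279841)

Hensel: r_{i+1} = r_i − f(r_i)·(f′(r_i))^{-1} mod 23^{i+2}, f′(x) = 2x + 7. Iterate:
  r_0 = 21 (mod 23)
  r_1 = 343 (mod 529)
  r_2 = 872 (mod 12167)
  r_3 = 25206 (mod 279841)
Final: r = 25206 satisfies f(r) ≡ 0 mod 23^4.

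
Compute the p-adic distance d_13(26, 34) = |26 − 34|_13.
d_13(26, 34) = 1

Step 1 — x − y = 26 − 34 = -8. Step 2 — v_13(-8) = 0 (factor: -8 = −(13^0 · 8); the sign does not affect v_p). Step 3 — |x − y|_13 = 13^{0} = 1.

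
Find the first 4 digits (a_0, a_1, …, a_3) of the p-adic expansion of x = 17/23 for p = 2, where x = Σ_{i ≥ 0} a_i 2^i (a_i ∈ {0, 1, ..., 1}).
(a_0, …, a_3) = (1, 1, 1, 0)

v_2(17/23) = 0 (numerator and denominator both coprime to 2), so x ∈ ℤ_2^×. Compute digits iteratively via a_i = x_i mod 2, x_{i+1} = (x_i − a_i)/2, with x_0 = x:
  x_0 = 17/23;  a_0 = 1;  x_1 = (x_0 − 1)/2 = -3/23
  x_1 = -3/23;  a_1 = 1;  x_2 = (x_1 − 1)/2 = -13/23
  x_2 = -13/23;  a_2 = 1;  x_3 = (x_2 − 1)/2 = -18/23
  x_3 = -18/23;  a_3 = 0;  x_4 = (x_3 − 0)/2 = -9/23
Digits: (1, 1, 1, 0).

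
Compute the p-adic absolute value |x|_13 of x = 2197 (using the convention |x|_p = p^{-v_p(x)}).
|2197|_13 = 1/2197

Step 1 — compute v_13(x) by factoring powers of 13 out of the numerator and denominator: v_13(2197) = 3. Step 2 — apply |x|_p = p^{-v_p(x)} = 13^{-3} = 1/2197.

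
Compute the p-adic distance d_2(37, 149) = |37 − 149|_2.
d_2(37, 149) = 1/16

Step 1 — x − y = 37 − 149 = -112. Step 2 — v_2(-112) = 4 (factor: -112 = −(2^4 · 7); the sign does not affect v_p). Step 3 — |x − y|_2 = 2^{-4} = 1/16.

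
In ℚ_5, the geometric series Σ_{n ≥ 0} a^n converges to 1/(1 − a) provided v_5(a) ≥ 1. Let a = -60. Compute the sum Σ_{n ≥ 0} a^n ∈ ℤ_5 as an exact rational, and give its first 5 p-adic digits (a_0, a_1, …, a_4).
Σ a^n = 1/(1 − a) = 1/61;  first 5 digits = (1, 3, 1, 0, 1)

v_5(a) = 1 ≥ 1, so the series converges in ℤ_5 to 1/(1 − a) = 1/(1 − (-60)) = 1/61. Expand this rational in ℤ_5: compute digits iteratively via d_i = x_i mod 5, x_{i+1} = (x_i − d_i)/5. The first 5 digits are (1, 3, 1, 0, 1).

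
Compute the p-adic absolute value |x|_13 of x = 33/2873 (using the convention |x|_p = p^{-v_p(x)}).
|33/2873|_13 = 169

Step 1 — compute v_13(x) by factoring powers of 13 out of the numerator and denominator: v_13(33/2873) = -2. Step 2 — apply |x|_p = p^{-v_p(x)} = 13^{2} = 169.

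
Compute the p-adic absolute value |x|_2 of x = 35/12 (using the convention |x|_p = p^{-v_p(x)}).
|35/12|_2 = 4

Step 1 — compute v_2(x) by factoring powers of 2 out of the numerator and denominator: v_2(35/12) = -2. Step 2 — apply |x|_p = p^{-v_p(x)} = 2^{2} = 4.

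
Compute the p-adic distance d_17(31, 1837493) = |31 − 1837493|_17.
d_17(31, 1837493) = 1/83521

Step 1 — x − y = 31 − 1837493 = -1837462. Step 2 — v_17(-1837462) = 4 (factor: -1837462 = −(17^4 · 22); the sign does not affect v_p). Step 3 — |x − y|_17 = 17^{-4} = 1/83521.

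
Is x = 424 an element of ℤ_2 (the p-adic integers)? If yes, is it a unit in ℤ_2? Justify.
x ∈ ℤ_2 but not a unit; v_2(x) = 3 > 0

ℤ_2 = {x ∈ ℚ_2 : v_2(x) ≥ 0} and ℤ_2^× = {x ∈ ℤ_2 : v_2(x) = 0}. Here v_2(424) = v_2(num) − v_2(den) = 3; compare against these criteria.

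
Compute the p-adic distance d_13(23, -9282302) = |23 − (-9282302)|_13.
d_13(23, -9282302) = 1/371293

Step 1 — x − y = 23 − (-9282302) = 9282325. Step 2 — v_13(9282325) = 5 (factor: 9282325 = (13^5 · 25); the sign does not affect v_p). Step 3 — |x − y|_13 = 13^{-5} = 1/371293.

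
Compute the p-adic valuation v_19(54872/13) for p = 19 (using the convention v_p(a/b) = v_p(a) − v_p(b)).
v_19(54872/13) = 3

Factor powers of 19 from the numerator and denominator of the reduced fraction: 54872 = 19^3 · 8 and 13 = 19^0 · 13. Apply v_p(a/b) = v_p(a) − v_p(b): v_19(54872/13) = 3 − 0 = 3.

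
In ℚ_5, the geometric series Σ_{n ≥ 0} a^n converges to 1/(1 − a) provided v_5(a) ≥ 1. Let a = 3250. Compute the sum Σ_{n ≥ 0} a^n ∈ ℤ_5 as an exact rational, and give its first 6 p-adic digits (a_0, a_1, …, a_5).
Σ a^n = 1/(1 − a) = -1/3249;  first 6 digits = (1, 0, 0, 1, 0, 1)

v_5(a) = 3 ≥ 1, so the series converges in ℤ_5 to 1/(1 − a) = 1/(1 − 3250) = -1/3249. Expand this rational in ℤ_5: compute digits iteratively via d_i = x_i mod 5, x_{i+1} = (x_i − d_i)/5. The first 6 digits are (1, 0, 0, 1, 0, 1).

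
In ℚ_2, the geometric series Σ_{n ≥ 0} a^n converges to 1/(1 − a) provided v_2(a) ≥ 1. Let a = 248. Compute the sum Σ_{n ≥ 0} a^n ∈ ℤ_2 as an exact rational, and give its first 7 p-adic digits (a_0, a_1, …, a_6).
Σ a^n = 1/(1 − a) = -1/247;  first 7 digits = (1, 0, 0, 1, 1, 1, 0)

v_2(a) = 3 ≥ 1, so the series converges in ℤ_2 to 1/(1 − a) = 1/(1 − 248) = -1/247. Expand this rational in ℤ_2: compute digits iteratively via d_i = x_i mod 2, x_{i+1} = (x_i − d_i)/2. The first 7 digits are (1, 0, 0, 1, 1, 1, 0).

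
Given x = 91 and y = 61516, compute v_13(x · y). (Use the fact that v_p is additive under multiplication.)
v_13(5597956) = 4

v_p(x) = 1 (factor: 91 = 13^1 · 7); v_p(y) = 3 (factor: 61516 = 13^3 · 28). Additivity: v_p(xy) = v_p(x) + v_p(y) = 1 + 3 = 4. (Direct check: xy = 5597956 = 13^4 · (196).)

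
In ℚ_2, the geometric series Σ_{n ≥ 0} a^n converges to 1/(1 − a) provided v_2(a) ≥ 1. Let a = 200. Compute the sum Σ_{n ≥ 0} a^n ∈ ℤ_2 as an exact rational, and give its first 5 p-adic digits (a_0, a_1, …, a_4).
Σ a^n = 1/(1 − a) = -1/199;  first 5 digits = (1, 0, 0, 1, 0)

v_2(a) = 3 ≥ 1, so the series converges in ℤ_2 to 1/(1 − a) = 1/(1 − 200) = -1/199. Expand this rational in ℤ_2: compute digits iteratively via d_i = x_i mod 2, x_{i+1} = (x_i − d_i)/2. The first 5 digits are (1, 0, 0, 1, 0).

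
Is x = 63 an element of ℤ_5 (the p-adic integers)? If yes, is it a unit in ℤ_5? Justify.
x ∈ ℤ_5^× (unit); v_5(x) = 0

ℤ_5 = {x ∈ ℚ_5 : v_5(x) ≥ 0} and ℤ_5^× = {x ∈ ℤ_5 : v_5(x) = 0}. Here v_5(63) = v_5(num) − v_5(den) = 0; compare against these criteria.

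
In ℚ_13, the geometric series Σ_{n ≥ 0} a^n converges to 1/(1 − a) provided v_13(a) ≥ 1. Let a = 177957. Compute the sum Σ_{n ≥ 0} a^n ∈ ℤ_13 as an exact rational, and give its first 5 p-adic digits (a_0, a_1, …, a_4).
Σ a^n = 1/(1 − a) = -1/177956;  first 5 digits = (1, 0, 0, 3, 6)

v_13(a) = 3 ≥ 1, so the series converges in ℤ_13 to 1/(1 − a) = 1/(1 − 177957) = -1/177956. Expand this rational in ℤ_13: compute digits iteratively via d_i = x_i mod 13, x_{i+1} = (x_i − d_i)/13. The first 5 digits are (1, 0, 0, 3, 6).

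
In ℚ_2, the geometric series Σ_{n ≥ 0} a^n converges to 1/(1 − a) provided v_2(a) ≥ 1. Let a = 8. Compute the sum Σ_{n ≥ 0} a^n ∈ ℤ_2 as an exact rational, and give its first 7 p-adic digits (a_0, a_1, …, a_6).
Σ a^n = 1/(1 − a) = -1/7;  first 7 digits = (1, 0, 0, 1, 0, 0, 1)

v_2(a) = 3 ≥ 1, so the series converges in ℤ_2 to 1/(1 − a) = 1/(1 − 8) = -1/7. Expand this rational in ℤ_2: compute digits iteratively via d_i = x_i mod 2, x_{i+1} = (x_i − d_i)/2. The first 7 digits are (1, 0, 0, 1, 0, 0, 1).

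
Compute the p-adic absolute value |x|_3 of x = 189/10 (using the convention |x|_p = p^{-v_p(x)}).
|189/10|_3 = 1/27

Step 1 — compute v_3(x) by factoring powers of 3 out of the numerator and denominator: v_3(189/10) = 3. Step 2 — apply |x|_p = p^{-v_p(x)} = 3^{-3} = 1/27.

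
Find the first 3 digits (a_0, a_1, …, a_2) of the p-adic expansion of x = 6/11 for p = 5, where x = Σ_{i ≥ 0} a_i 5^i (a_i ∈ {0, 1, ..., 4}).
(a_0, …, a_2) = (1, 4, 1)

v_5(6/11) = 0 (numerator and denominator both coprime to 5), so x ∈ ℤ_5^×. Compute digits iteratively via a_i = x_i mod 5, x_{i+1} = (x_i − a_i)/5, with x_0 = x:
  x_0 = 6/11;  a_0 = 1;  x_1 = (x_0 − 1)/5 = -1/11
  x_1 = -1/11;  a_1 = 4;  x_2 = (x_1 − 4)/5 = -9/11
  x_2 = -9/11;  a_2 = 1;  x_3 = (x_2 − 1)/5 = -4/11
Digits: (1, 4, 1).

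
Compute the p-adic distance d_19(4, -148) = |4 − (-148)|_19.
d_19(4, -148) = 1/19

Step 1 — x − y = 4 − (-148) = 152. Step 2 — v_19(152) = 1 (factor: 152 = (19^1 · 8); the sign does not affect v_p). Step 3 — |x − y|_19 = 19^{-1} = 1/19.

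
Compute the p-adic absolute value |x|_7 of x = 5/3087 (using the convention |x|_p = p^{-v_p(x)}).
|5/3087|_7 = 343

Step 1 — compute v_7(x) by factoring powers of 7 out of the numerator and denominator: v_7(5/3087) = -3. Step 2 — apply |x|_p = p^{-v_p(x)} = 7^{3} = 343.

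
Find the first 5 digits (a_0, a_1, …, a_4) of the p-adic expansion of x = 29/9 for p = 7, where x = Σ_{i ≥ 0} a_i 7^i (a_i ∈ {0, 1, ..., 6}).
(a_0, …, a_4) = (4, 3, 5, 0, 3)

v_7(29/9) = 0 (numerator and denominator both coprime to 7), so x ∈ ℤ_7^×. Compute digits iteratively via a_i = x_i mod 7, x_{i+1} = (x_i − a_i)/7, with x_0 = x:
  x_0 = 29/9;  a_0 = 4;  x_1 = (x_0 − 4)/7 = -1/9
  x_1 = -1/9;  a_1 = 3;  x_2 = (x_1 − 3)/7 = -4/9
  x_2 = -4/9;  a_2 = 5;  x_3 = (x_2 − 5)/7 = -7/9
  x_3 = -7/9;  a_3 = 0;  x_4 = (x_3 − 0)/7 = -1/9
  x_4 = -1/9;  a_4 = 3;  x_5 = (x_4 − 3)/7 = -4/9
Digits: (4, 3, 5, 0, 3).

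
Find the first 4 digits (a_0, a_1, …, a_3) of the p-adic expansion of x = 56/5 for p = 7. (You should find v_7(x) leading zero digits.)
(a_0, …, a_3) = (0, 3, 4, 5)

v_7(56/5) = 1, so a_0 = ... = a_0 = 0. Factor out: x = 7^1 · u with u = 8/5 a unit in ℤ_7. Expand u iteratively via a_{v+i} = u_i mod 7, u_{i+1} = (u_i − a_{v+i})/7:
  u_0 = 8/5;  a_1 = 3;  u_1 = (u_0 − 3)/7 = -1/5
  u_1 = -1/5;  a_2 = 4;  u_2 = (u_1 − 4)/7 = -3/5
  u_2 = -3/5;  a_3 = 5;  u_3 = (u_2 − 5)/7 = -4/5
Digits: (0, 3, 4, 5).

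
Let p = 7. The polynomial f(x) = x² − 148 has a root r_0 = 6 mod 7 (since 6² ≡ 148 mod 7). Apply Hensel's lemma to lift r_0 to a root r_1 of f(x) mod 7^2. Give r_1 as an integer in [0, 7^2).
r_1 = 48 (mod 49)

Hensel's recurrence: r_{i+1} = r_i − f(r_i)·(f′(r_i))^{-1} mod 7^{i+2}, with f′(x) = 2x. Iterate:
  r_0 = 6 (mod 7)
  r_1 = 48 (mod 49)
Final: r_1 = 48, and one checks f(r_1) ≡ 0 mod 7^2.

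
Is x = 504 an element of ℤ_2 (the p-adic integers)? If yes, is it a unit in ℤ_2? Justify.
x ∈ ℤ_2 but not a unit; v_2(x) = 3 > 0

ℤ_2 = {x ∈ ℚ_2 : v_2(x) ≥ 0} and ℤ_2^× = {x ∈ ℤ_2 : v_2(x) = 0}. Here v_2(504) = v_2(num) − v_2(den) = 3; compare against these criteria.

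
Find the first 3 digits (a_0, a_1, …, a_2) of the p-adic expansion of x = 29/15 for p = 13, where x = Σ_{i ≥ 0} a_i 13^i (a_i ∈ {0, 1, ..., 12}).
(a_0, …, a_2) = (8, 3, 11)

v_13(29/15) = 0 (numerator and denominator both coprime to 13), so x ∈ ℤ_13^×. Compute digits iteratively via a_i = x_i mod 13, x_{i+1} = (x_i − a_i)/13, with x_0 = x:
  x_0 = 29/15;  a_0 = 8;  x_1 = (x_0 − 8)/13 = -7/15
  x_1 = -7/15;  a_1 = 3;  x_2 = (x_1 − 3)/13 = -4/15
  x_2 = -4/15;  a_2 = 11;  x_3 = (x_2 − 11)/13 = -13/15
Digits: (8, 3, 11).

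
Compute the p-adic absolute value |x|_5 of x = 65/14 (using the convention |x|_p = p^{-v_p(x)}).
|65/14|_5 = 1/5

Step 1 — compute v_5(x) by factoring powers of 5 out of the numerator and denominator: v_5(65/14) = 1. Step 2 — apply |x|_p = p^{-v_p(x)} = 5^{-1} = 1/5.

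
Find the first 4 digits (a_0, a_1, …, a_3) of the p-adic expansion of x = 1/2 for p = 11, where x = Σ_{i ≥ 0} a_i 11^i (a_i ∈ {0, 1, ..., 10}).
(a_0, …, a_3) = (6, 5, 5, 5)

v_11(1/2) = 0 (numerator and denominator both coprime to 11), so x ∈ ℤ_11^×. Compute digits iteratively via a_i = x_i mod 11, x_{i+1} = (x_i − a_i)/11, with x_0 = x:
  x_0 = 1/2;  a_0 = 6;  x_1 = (x_0 − 6)/11 = -1/2
  x_1 = -1/2;  a_1 = 5;  x_2 = (x_1 − 5)/11 = -1/2
  x_2 = -1/2;  a_2 = 5;  x_3 = (x_2 − 5)/11 = -1/2
  x_3 = -1/2;  a_3 = 5;  x_4 = (x_3 − 5)/11 = -1/2
Digits: (6, 5, 5, 5).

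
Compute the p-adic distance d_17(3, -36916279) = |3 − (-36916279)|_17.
d_17(3, -36916279) = 1/1419857

Step 1 — x − y = 3 − (-36916279) = 36916282. Step 2 — v_17(36916282) = 5 (factor: 36916282 = (17^5 · 26); the sign does not affect v_p). Step 3 — |x − y|_17 = 17^{-5} = 1/1419857.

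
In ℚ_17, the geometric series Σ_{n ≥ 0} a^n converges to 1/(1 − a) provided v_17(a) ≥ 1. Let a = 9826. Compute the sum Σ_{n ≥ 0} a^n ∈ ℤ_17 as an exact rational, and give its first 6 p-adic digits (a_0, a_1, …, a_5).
Σ a^n = 1/(1 − a) = -1/9825;  first 6 digits = (1, 0, 0, 2, 0, 0)

v_17(a) = 3 ≥ 1, so the series converges in ℤ_17 to 1/(1 − a) = 1/(1 − 9826) = -1/9825. Expand this rational in ℤ_17: compute digits iteratively via d_i = x_i mod 17, x_{i+1} = (x_i − d_i)/17. The first 6 digits are (1, 0, 0, 2, 0, 0).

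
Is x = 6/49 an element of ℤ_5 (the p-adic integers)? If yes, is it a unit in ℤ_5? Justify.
x ∈ ℤ_5^× (unit); v_5(x) = 0

ℤ_5 = {x ∈ ℚ_5 : v_5(x) ≥ 0} and ℤ_5^× = {x ∈ ℤ_5 : v_5(x) = 0}. Here v_5(6/49) = v_5(num) − v_5(den) = 0; compare against these criteria.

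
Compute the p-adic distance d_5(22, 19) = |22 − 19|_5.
d_5(22, 19) = 1

Step 1 — x − y = 22 − 19 = 3. Step 2 — v_5(3) = 0 (factor: 3 = (5^0 · 3); the sign does not affect v_p). Step 3 — |x − y|_5 = 5^{0} = 1.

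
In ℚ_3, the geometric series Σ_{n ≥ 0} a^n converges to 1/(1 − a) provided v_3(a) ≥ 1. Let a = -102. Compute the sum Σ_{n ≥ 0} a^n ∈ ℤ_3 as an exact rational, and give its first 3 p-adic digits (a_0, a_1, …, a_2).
Σ a^n = 1/(1 − a) = 1/103;  first 3 digits = (1, 2, 1)

v_3(a) = 1 ≥ 1, so the series converges in ℤ_3 to 1/(1 − a) = 1/(1 − (-102)) = 1/103. Expand this rational in ℤ_3: compute digits iteratively via d_i = x_i mod 3, x_{i+1} = (x_i − d_i)/3. The first 3 digits are (1, 2, 1).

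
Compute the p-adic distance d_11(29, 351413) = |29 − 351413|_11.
d_11(29, 351413) = 1/14641

Step 1 — x − y = 29 − 351413 = -351384. Step 2 — v_11(-351384) = 4 (factor: -351384 = −(11^4 · 24); the sign does not affect v_p). Step 3 — |x − y|_11 = 11^{-4} = 1/14641.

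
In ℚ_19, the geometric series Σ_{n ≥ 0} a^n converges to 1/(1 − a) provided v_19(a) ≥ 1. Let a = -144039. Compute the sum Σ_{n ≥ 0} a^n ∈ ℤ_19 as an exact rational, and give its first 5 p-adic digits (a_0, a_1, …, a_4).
Σ a^n = 1/(1 − a) = 1/144040;  first 5 digits = (1, 0, 0, 17, 17)

v_19(a) = 3 ≥ 1, so the series converges in ℤ_19 to 1/(1 − a) = 1/(1 − (-144039)) = 1/144040. Expand this rational in ℤ_19: compute digits iteratively via d_i = x_i mod 19, x_{i+1} = (x_i − d_i)/19. The first 5 digits are (1, 0, 0, 17, 17).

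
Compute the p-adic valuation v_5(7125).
v_5(7125) = 3

v_5(n) is the largest exponent k such that 5^k divides n. Factor out: 7125 = 5^3 · 57. (Sign doesn't affect v_p.) So v_5(7125) = 3.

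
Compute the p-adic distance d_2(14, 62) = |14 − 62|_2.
d_2(14, 62) = 1/16

Step 1 — x − y = 14 − 62 = -48. Step 2 — v_2(-48) = 4 (factor: -48 = −(2^4 · 3); the sign does not affect v_p). Step 3 — |x − y|_2 = 2^{-4} = 1/16.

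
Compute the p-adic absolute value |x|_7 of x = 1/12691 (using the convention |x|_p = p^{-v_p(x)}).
|1/12691|_7 = 343

Step 1 — compute v_7(x) by factoring powers of 7 out of the numerator and denominator: v_7(1/12691) = -3. Step 2 — apply |x|_p = p^{-v_p(x)} = 7^{3} = 343.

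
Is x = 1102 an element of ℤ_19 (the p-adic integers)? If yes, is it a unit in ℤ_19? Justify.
x ∈ ℤ_19 but not a unit; v_19(x) = 1 > 0

ℤ_19 = {x ∈ ℚ_19 : v_19(x) ≥ 0} and ℤ_19^× = {x ∈ ℤ_19 : v_19(x) = 0}. Here v_19(1102) = v_19(num) − v_19(den) = 1; compare against these criteria.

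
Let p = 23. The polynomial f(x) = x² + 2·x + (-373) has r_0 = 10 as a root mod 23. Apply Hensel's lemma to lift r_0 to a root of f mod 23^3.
r_2 = 9279 (mod 12167)

Hensel: r_{i+1} = r_i − f(r_i)·(f′(r_i))^{-1} mod 23^{i+2}, f′(x) = 2x + 2. Iterate:
  r_0 = 10 (mod 23)
  r_1 = 286 (mod 529)
  r_2 = 9279 (mod 12167)
Final: r = 9279 satisfies f(r) ≡ 0 mod 23^3.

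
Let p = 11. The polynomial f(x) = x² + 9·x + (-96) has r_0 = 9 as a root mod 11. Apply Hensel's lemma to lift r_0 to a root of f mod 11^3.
r_2 = 988 (mod 1331)

Hensel: r_{i+1} = r_i − f(r_i)·(f′(r_i))^{-1} mod 11^{i+2}, f′(x) = 2x + 9. Iterate:
  r_0 = 9 (mod 11)
  r_1 = 20 (mod 121)
  r_2 = 988 (mod 1331)
Final: r = 988 satisfies f(r) ≡ 0 mod 11^3.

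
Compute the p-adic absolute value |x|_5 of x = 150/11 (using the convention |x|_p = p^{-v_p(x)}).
|150/11|_5 = 1/25

Step 1 — compute v_5(x) by factoring powers of 5 out of the numerator and denominator: v_5(150/11) = 2. Step 2 — apply |x|_p = p^{-v_p(x)} = 5^{-2} = 1/25.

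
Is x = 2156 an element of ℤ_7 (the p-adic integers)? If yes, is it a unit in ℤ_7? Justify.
x ∈ ℤ_7 but not a unit; v_7(x) = 2 > 0

ℤ_7 = {x ∈ ℚ_7 : v_7(x) ≥ 0} and ℤ_7^× = {x ∈ ℤ_7 : v_7(x) = 0}. Here v_7(2156) = v_7(num) − v_7(den) = 2; compare against these criteria.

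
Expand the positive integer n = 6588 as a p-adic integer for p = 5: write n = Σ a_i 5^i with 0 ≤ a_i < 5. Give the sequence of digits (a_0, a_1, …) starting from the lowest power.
(a_0, a_1, …) = (3, 2, 3, 2, 0, 2)

Repeated division by 5 gives the digits low-to-high: 6588 = 3 + 2·5^1 + 3·5^2 + 2·5^3 + 2·5^5. Digit sequence: (3, 2, 3, 2, 0, 2).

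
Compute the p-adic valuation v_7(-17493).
v_7(-17493) = 3

v_7(n) is the largest exponent k such that 7^k divides n. Factor out: -17493 = -7^3 · 51. (Sign doesn't affect v_p.) So v_7(-17493) = 3.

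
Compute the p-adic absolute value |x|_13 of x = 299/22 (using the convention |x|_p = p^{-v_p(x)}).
|299/22|_13 = 1/13

Step 1 — compute v_13(x) by factoring powers of 13 out of the numerator and denominator: v_13(299/22) = 1. Step 2 — apply |x|_p = p^{-v_p(x)} = 13^{-1} = 1/13.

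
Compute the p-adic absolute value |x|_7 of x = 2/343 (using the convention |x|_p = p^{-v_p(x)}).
|2/343|_7 = 343

Step 1 — compute v_7(x) by factoring powers of 7 out of the numerator and denominator: v_7(2/343) = -3. Step 2 — apply |x|_p = p^{-v_p(x)} = 7^{3} = 343.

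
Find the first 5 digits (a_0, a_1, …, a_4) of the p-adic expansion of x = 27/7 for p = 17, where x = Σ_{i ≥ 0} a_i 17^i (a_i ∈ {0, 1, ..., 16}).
(a_0, …, a_4) = (16, 9, 14, 4, 7)

v_17(27/7) = 0 (numerator and denominator both coprime to 17), so x ∈ ℤ_17^×. Compute digits iteratively via a_i = x_i mod 17, x_{i+1} = (x_i − a_i)/17, with x_0 = x:
  x_0 = 27/7;  a_0 = 16;  x_1 = (x_0 − 16)/17 = -5/7
  x_1 = -5/7;  a_1 = 9;  x_2 = (x_1 − 9)/17 = -4/7
  x_2 = -4/7;  a_2 = 14;  x_3 = (x_2 − 14)/17 = -6/7
  x_3 = -6/7;  a_3 = 4;  x_4 = (x_3 − 4)/17 = -2/7
  x_4 = -2/7;  a_4 = 7;  x_5 = (x_4 − 7)/17 = -3/7
Digits: (16, 9, 14, 4, 7).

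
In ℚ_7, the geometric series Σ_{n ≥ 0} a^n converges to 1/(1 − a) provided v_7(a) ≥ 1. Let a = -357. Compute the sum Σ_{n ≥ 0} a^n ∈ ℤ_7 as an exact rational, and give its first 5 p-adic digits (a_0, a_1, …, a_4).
Σ a^n = 1/(1 − a) = 1/358;  first 5 digits = (1, 5, 3, 5, 4)

v_7(a) = 1 ≥ 1, so the series converges in ℤ_7 to 1/(1 − a) = 1/(1 − (-357)) = 1/358. Expand this rational in ℤ_7: compute digits iteratively via d_i = x_i mod 7, x_{i+1} = (x_i − d_i)/7. The first 5 digits are (1, 5, 3, 5, 4).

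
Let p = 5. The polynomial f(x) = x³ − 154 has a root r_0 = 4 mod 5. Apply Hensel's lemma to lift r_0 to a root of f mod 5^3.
r_2 = 109 (mod 125)

Hensel: r_{i+1} = r_i − f(r_i)/f′(r_i) mod 5^{i+2}, where f′(x) = 3x². Iterate:
  r_0 = 4 (mod 5)
  r_1 = 9 (mod 25)
  r_2 = 109 (mod 125)
Final: r = 109 with f(r) ≡ 0 mod 5^3.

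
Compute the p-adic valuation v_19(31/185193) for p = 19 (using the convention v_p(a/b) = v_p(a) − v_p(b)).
v_19(31/185193) = -3

Factor powers of 19 from the numerator and denominator of the reduced fraction: 31 = 19^0 · 31 and 185193 = 19^3 · 27. Apply v_p(a/b) = v_p(a) − v_p(b): v_19(31/185193) = 0 − 3 = -3.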